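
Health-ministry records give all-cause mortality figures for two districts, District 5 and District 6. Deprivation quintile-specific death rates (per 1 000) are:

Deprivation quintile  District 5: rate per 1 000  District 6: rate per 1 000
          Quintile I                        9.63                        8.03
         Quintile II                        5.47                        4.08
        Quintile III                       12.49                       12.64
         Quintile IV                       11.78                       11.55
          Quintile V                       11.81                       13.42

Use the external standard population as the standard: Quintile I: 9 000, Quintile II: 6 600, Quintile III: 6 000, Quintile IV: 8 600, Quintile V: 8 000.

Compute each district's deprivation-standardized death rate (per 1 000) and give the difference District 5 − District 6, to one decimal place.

Standard total = 38 200; weights = 0.2356, 0.1728, 0.1571, 0.2251, 0.2094.
District 5: 0.2356×9.63 + 0.1728×5.47 + 0.1571×12.49 + 0.2251×11.78 + 0.2094×11.81 = 10.3010 per 1 000.
District 6: 0.2356×8.03 + 0.1728×4.08 + 0.1571×12.64 + 0.2251×11.55 + 0.2094×13.42 = 9.9929 per 1 000.
Difference = 10.3010 − 9.9929 = 0.3082.

0.3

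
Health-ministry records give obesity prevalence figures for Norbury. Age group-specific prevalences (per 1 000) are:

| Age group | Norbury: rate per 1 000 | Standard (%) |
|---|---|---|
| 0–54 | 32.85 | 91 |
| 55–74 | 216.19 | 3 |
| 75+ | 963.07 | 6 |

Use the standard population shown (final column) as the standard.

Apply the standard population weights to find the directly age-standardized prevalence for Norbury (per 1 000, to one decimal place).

94.2

Standard weights: 0.91, 0.03, 0.06.
Standardized rate: 0.9100×32.85 + 0.0300×216.19 + 0.0600×963.07 = 94.1634 per 1 000.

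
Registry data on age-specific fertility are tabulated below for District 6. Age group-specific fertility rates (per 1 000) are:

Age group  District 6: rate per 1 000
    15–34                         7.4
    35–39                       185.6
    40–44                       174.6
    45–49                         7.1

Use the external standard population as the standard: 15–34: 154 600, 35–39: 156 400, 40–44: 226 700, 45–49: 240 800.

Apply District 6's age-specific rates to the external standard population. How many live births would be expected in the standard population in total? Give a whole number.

Expected live births = Σ (standard pop × age-specific rate ÷ 1 000)
= 154 600×7.4/1 000 + 156 400×185.6/1 000 + 226 700×174.6/1 000 + 240 800×7.1/1 000
= 1144.04 + 29027.84 + 39581.82 + 1709.68 = 71463.38.

71463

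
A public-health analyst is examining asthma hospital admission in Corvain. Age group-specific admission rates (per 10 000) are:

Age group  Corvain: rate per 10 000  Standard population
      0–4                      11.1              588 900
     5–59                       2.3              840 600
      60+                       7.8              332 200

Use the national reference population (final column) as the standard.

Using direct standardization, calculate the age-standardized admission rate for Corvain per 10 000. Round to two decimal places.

Standard total = 1 761 700; weights = 0.3343, 0.4772, 0.1886.
Standardized rate: 0.3343×11.1 + 0.4772×2.3 + 0.1886×7.8 = 6.2788 per 10 000.

6.28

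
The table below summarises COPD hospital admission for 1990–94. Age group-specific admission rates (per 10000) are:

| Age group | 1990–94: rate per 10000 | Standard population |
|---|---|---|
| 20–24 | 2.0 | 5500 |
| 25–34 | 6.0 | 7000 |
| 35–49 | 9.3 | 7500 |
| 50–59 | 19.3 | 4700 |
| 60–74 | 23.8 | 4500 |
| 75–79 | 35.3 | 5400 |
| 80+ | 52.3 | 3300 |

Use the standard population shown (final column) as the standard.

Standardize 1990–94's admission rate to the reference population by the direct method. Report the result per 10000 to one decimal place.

18.0

Standard total = 37900; weights = 0.1451, 0.1847, 0.1979, 0.1240, 0.1187, 0.1425, 0.0871.
Standardized rate: 0.1451×2.0 + 0.1847×6.0 + 0.1979×9.3 + 0.1240×19.3 + 0.1187×23.8 + 0.1425×35.3 + 0.0871×52.3 = 18.0414 per 10000.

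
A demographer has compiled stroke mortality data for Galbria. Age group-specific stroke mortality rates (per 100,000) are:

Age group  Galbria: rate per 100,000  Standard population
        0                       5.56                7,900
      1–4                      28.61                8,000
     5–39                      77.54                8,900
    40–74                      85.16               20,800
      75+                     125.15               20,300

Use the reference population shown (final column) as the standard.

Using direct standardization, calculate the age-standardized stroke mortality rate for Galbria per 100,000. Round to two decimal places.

Standard total = 65,900; weights = 0.1199, 0.1214, 0.1351, 0.3156, 0.3080.
Standardized rate: 0.1199×5.56 + 0.1214×28.61 + 0.1351×77.54 + 0.3156×85.16 + 0.3080×125.15 = 80.0422 per 100,000.

80.04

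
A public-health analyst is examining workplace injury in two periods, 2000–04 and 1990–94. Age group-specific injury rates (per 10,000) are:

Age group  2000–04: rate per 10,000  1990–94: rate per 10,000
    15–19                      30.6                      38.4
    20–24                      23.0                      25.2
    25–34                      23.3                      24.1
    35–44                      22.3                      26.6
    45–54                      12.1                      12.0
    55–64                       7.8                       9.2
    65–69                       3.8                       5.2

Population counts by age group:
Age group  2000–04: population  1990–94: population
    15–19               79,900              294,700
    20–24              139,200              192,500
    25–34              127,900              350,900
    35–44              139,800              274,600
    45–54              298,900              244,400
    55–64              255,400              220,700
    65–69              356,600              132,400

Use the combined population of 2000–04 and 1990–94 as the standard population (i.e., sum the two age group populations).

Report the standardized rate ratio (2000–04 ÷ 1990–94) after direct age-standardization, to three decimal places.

Combined standard total = 3,107,900; weights = 0.1205, 0.1067, 0.1541, 0.1333, 0.1748, 0.1532, 0.1573.
2000–04: 0.1205×30.6 + 0.1067×23.0 + 0.1541×23.3 + 0.1333×22.3 + 0.1748×12.1 + 0.1532×7.8 + 0.1573×3.8 = 16.6140 per 10,000.
1990–94: 0.1205×38.4 + 0.1067×25.2 + 0.1541×24.1 + 0.1333×26.6 + 0.1748×12.0 + 0.1532×9.2 + 0.1573×5.2 = 18.9028 per 10,000.
Ratio = 16.6140 ÷ 18.9028 = 0.87892.

0.879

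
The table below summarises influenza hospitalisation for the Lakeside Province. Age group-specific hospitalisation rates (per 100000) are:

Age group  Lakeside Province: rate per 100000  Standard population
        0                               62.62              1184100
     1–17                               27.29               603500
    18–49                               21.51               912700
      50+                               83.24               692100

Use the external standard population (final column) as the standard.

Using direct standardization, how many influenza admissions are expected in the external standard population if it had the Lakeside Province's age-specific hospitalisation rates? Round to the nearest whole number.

Expected influenza admissions = Σ (standard pop × age-specific rate ÷ 100000)
= 1184100×62.62/100000 + 603500×27.29/100000 + 912700×21.51/100000 + 692100×83.24/100000
= 741.48 + 164.70 + 196.32 + 576.10 = 1678.60.

1679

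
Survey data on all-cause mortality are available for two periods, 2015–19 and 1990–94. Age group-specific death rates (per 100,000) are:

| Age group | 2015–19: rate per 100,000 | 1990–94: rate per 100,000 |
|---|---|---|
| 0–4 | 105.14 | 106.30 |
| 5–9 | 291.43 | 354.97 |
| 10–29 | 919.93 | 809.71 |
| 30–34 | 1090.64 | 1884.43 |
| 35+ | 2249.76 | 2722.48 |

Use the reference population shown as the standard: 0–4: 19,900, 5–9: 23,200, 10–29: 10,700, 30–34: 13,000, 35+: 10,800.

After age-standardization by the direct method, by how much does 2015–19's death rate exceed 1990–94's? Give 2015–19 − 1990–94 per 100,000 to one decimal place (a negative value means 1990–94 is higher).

-202.9

Standard total = 77,600; weights = 0.2564, 0.2990, 0.1379, 0.1675, 0.1392.
2015–19: 0.2564×105.14 + 0.2990×291.43 + 0.1379×919.93 + 0.1675×1090.64 + 0.1392×2249.76 = 736.7583 per 100,000.
1990–94: 0.2564×106.30 + 0.2990×354.97 + 0.1379×809.71 + 0.1675×1884.43 + 0.1392×2722.48 = 939.6256 per 100,000.
Difference = 736.7583 − 939.6256 = -202.8673.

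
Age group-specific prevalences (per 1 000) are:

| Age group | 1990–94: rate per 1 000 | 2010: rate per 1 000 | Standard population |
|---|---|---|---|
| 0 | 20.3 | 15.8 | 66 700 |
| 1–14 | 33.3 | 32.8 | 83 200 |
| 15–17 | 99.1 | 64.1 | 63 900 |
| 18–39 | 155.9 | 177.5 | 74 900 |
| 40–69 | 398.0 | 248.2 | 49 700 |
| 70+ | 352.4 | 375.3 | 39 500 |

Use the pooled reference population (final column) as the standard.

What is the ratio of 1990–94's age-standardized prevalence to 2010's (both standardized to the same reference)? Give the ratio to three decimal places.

Standard total = 377 900; weights = 0.1765, 0.2202, 0.1691, 0.1982, 0.1315, 0.1045.
1990–94: 0.1765×20.3 + 0.2202×33.3 + 0.1691×99.1 + 0.1982×155.9 + 0.1315×398.0 + 0.1045×352.4 = 147.7491 per 1 000.
2010: 0.1765×15.8 + 0.2202×32.8 + 0.1691×64.1 + 0.1982×177.5 + 0.1315×248.2 + 0.1045×375.3 = 127.9001 per 1 000.
Ratio = 147.7491 ÷ 127.9001 = 1.15519.

1.155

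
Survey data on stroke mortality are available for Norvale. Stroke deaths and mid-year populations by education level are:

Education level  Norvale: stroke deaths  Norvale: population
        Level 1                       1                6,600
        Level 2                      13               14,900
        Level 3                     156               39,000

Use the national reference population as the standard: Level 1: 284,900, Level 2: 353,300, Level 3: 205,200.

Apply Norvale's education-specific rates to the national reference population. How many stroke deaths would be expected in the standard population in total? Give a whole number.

Education-specific rates per 100,000 for Norvale: 15.15, 87.25, 400.00.
Expected stroke deaths = Σ (standard pop × education-specific rate ÷ 100,000)
= 284,900×15.15/100,000 + 353,300×87.25/100,000 + 205,200×400.00/100,000
= 43.17 + 308.25 + 820.80 = 1172.21.

1172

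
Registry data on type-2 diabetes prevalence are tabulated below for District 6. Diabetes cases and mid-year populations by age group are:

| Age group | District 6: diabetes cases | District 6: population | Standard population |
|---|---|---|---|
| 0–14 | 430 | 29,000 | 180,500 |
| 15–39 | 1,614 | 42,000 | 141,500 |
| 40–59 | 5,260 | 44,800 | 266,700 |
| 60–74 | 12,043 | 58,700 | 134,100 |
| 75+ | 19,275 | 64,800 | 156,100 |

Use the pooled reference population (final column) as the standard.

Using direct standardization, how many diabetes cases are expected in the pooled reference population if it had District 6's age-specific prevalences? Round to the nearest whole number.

113372

Age-specific rates per 1,000 for District 6: 14.828, 38.429, 117.411, 205.162, 297.454.
Expected diabetes cases = Σ (standard pop × age-specific rate ÷ 1,000)
= 180,500×14.828/1,000 + 141,500×38.429/1,000 + 266,700×117.411/1,000 + 134,100×205.162/1,000 + 156,100×297.454/1,000
= 2676.38 + 5437.64 + 31313.44 + 27512.20 + 46432.52 = 113372.19.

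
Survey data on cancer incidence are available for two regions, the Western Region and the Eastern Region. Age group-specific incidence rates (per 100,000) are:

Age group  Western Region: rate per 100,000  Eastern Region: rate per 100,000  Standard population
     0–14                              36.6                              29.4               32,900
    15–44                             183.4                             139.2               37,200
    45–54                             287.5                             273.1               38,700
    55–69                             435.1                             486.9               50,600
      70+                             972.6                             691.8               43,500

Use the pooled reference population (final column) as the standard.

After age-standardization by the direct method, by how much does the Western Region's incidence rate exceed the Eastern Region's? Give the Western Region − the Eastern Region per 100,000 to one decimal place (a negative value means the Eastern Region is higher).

59.3

Standard total = 202,900; weights = 0.1621, 0.1833, 0.1907, 0.2494, 0.2144.
The Western Region: 0.1621×36.6 + 0.1833×183.4 + 0.1907×287.5 + 0.2494×435.1 + 0.2144×972.6 = 411.4196 per 100,000.
The Eastern Region: 0.1621×29.4 + 0.1833×139.2 + 0.1907×273.1 + 0.2494×486.9 + 0.2144×691.8 = 352.1188 per 100,000.
Difference = 411.4196 − 352.1188 = 59.3007.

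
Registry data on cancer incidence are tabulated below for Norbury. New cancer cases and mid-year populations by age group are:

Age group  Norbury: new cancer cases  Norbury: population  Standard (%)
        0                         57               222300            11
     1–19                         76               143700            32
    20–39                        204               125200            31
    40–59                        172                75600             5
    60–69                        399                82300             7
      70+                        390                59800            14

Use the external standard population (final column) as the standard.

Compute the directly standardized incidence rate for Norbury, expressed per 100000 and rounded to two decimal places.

206.87

Age-specific rates per 100000 for Norbury: 25.64, 52.89, 162.94, 227.51, 484.81, 652.17.
Standard weights: 0.11, 0.32, 0.31, 0.05, 0.07, 0.14.
Standardized rate: 0.1100×25.64 + 0.3200×52.89 + 0.3100×162.94 + 0.0500×227.51 + 0.0700×484.81 + 0.1400×652.17 = 206.8727 per 100000.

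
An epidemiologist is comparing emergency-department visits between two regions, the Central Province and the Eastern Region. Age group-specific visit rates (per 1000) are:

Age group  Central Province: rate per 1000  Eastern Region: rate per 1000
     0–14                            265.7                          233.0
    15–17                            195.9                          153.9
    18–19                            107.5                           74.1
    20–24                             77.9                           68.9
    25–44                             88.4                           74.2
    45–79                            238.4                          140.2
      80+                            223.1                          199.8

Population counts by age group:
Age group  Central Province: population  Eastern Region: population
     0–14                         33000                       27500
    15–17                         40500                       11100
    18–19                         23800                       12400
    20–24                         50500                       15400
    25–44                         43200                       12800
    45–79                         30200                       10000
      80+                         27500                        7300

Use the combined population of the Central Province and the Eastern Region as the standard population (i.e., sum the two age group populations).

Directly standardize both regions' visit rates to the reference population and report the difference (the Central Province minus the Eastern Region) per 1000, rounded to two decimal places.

33.32

Combined standard total = 345200; weights = 0.1753, 0.1495, 0.1049, 0.1909, 0.1622, 0.1165, 0.1008.
The Central Province: 0.1753×265.7 + 0.1495×195.9 + 0.1049×107.5 + 0.1909×77.9 + 0.1622×88.4 + 0.1165×238.4 + 0.1008×223.1 = 166.5885 per 1000.
The Eastern Region: 0.1753×233.0 + 0.1495×153.9 + 0.1049×74.1 + 0.1909×68.9 + 0.1622×74.2 + 0.1165×140.2 + 0.1008×199.8 = 133.2704 per 1000.
Difference = 166.5885 − 133.2704 = 33.3181.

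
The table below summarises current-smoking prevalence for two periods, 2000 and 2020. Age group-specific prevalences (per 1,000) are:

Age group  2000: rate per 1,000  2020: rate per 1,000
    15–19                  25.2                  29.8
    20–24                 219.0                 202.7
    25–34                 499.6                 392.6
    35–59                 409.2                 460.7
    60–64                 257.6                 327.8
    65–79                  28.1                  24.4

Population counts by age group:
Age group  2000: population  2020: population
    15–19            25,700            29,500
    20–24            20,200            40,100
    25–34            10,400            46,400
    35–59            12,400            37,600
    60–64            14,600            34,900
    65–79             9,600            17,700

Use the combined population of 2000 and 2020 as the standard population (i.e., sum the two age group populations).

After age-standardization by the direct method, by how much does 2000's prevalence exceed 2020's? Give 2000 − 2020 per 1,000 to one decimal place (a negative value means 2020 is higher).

Combined standard total = 299,100; weights = 0.1846, 0.2016, 0.1899, 0.1672, 0.1655, 0.0913.
2000: 0.1846×25.2 + 0.2016×219.0 + 0.1899×499.6 + 0.1672×409.2 + 0.1655×257.6 + 0.0913×28.1 = 257.2797 per 1,000.
2020: 0.1846×29.8 + 0.2016×202.7 + 0.1899×392.6 + 0.1672×460.7 + 0.1655×327.8 + 0.0913×24.4 = 254.4121 per 1,000.
Difference = 257.2797 − 254.4121 = 2.8675.

2.9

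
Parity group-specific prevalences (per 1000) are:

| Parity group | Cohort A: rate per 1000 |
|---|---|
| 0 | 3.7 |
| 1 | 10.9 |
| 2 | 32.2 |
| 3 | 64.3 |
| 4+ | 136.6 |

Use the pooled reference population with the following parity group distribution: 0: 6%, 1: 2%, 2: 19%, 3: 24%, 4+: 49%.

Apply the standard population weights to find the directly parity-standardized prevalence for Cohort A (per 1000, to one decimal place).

88.9

Standard weights: 0.06, 0.02, 0.19, 0.24, 0.49.
Standardized rate: 0.0600×3.7 + 0.0200×10.9 + 0.1900×32.2 + 0.2400×64.3 + 0.4900×136.6 = 88.9240 per 1000.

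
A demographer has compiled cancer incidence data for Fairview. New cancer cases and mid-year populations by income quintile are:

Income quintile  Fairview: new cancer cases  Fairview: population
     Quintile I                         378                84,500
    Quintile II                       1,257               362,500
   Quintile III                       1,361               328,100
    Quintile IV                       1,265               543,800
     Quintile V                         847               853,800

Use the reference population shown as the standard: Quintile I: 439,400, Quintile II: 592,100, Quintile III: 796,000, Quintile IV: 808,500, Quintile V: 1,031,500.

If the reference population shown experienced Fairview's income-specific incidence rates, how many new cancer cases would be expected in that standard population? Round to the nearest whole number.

10225

Income-specific rates per 100,000 for Fairview: 447.34, 346.76, 414.81, 232.62, 99.20.
Expected new cancer cases = Σ (standard pop × income-specific rate ÷ 100,000)
= 439,400×447.34/100,000 + 592,100×346.76/100,000 + 796,000×414.81/100,000 + 808,500×232.62/100,000 + 1,031,500×99.20/100,000
= 1965.60 + 2053.16 + 3301.91 + 1880.75 + 1023.28 = 10224.70.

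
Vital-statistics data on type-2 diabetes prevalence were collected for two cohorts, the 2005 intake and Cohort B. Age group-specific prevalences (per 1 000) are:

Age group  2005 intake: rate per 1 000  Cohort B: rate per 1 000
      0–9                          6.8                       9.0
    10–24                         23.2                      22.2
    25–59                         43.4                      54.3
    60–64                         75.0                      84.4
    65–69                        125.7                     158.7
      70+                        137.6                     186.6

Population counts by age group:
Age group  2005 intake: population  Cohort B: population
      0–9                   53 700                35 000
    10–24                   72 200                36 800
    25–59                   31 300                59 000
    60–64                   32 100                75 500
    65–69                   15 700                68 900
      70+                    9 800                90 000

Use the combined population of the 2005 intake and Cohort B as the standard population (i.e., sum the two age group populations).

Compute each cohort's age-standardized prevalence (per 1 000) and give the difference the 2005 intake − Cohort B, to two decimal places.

Combined standard total = 580 000; weights = 0.1529, 0.1879, 0.1557, 0.1855, 0.1459, 0.1721.
The 2005 intake: 0.1529×6.8 + 0.1879×23.2 + 0.1557×43.4 + 0.1855×75.0 + 0.1459×125.7 + 0.1721×137.6 = 68.0822 per 1 000.
Cohort B: 0.1529×9.0 + 0.1879×22.2 + 0.1557×54.3 + 0.1855×84.4 + 0.1459×158.7 + 0.1721×186.6 = 84.9164 per 1 000.
Difference = 68.0822 − 84.9164 = -16.8342.

-16.83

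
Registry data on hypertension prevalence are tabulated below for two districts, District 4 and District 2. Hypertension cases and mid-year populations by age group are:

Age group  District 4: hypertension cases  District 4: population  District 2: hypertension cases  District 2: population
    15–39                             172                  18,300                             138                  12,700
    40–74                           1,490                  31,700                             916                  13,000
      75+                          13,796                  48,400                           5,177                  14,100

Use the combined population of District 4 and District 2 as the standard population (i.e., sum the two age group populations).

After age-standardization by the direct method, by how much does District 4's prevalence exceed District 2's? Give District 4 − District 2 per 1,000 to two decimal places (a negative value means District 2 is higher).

-45.06

Age-specific rates per 1,000 for District 4: 9.399, 47.003, 285.041.
For District 2: 10.866, 70.462, 367.163.
Combined standard total = 138,200; weights = 0.2243, 0.3234, 0.4522.
District 4: 0.2243×9.399 + 0.3234×47.003 + 0.4522×285.041 = 146.2192 per 1,000.
District 2: 0.2243×10.866 + 0.3234×70.462 + 0.4522×367.163 = 191.2748 per 1,000.
Difference = 146.2192 − 191.2748 = -45.0556.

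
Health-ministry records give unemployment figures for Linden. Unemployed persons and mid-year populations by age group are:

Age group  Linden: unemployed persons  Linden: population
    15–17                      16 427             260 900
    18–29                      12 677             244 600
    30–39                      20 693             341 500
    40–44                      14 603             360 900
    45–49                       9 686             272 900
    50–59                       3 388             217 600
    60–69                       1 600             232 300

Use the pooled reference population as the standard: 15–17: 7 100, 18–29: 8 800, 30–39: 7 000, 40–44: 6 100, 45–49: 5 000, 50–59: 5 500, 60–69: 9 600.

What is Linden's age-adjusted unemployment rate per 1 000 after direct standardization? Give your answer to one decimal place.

Age-specific rates per 1 000 for Linden: 62.963, 51.827, 60.594, 40.463, 35.493, 15.570, 6.888.
Standard total = 49 100; weights = 0.1446, 0.1792, 0.1426, 0.1242, 0.1018, 0.1120, 0.1955.
Standardized rate: 0.1446×62.963 + 0.1792×51.827 + 0.1426×60.594 + 0.1242×40.463 + 0.1018×35.493 + 0.1120×15.570 + 0.1955×6.888 = 38.7642 per 1 000.

38.8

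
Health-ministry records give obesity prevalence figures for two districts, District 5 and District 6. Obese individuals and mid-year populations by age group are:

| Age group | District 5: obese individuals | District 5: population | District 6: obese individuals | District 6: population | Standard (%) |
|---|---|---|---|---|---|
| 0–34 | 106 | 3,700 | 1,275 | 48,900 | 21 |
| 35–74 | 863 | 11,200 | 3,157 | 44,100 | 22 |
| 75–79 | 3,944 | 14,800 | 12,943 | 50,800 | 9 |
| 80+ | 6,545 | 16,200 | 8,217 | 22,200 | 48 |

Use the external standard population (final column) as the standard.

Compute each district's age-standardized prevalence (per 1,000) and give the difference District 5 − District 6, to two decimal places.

Age-specific rates per 1,000 for District 5: 28.649, 77.054, 266.486, 404.012.
For District 6: 26.074, 71.587, 254.783, 370.135.
Standard weights: 0.21, 0.22, 0.09, 0.48.
District 5: 0.2100×28.649 + 0.2200×77.054 + 0.0900×266.486 + 0.4800×404.012 = 240.8777 per 1,000.
District 6: 0.2100×26.074 + 0.2200×71.587 + 0.0900×254.783 + 0.4800×370.135 = 221.8200 per 1,000.
Difference = 240.8777 − 221.8200 = 19.0577.

19.06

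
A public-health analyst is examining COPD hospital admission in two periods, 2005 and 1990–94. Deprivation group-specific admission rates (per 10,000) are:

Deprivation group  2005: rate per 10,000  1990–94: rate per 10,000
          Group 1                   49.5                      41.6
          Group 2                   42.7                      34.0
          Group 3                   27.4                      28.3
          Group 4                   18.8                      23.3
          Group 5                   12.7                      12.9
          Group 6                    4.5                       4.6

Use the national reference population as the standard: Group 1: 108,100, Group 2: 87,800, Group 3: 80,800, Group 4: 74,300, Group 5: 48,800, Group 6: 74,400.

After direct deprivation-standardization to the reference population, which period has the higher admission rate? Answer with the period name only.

2005

Standard total = 474,200; weights = 0.2280, 0.1852, 0.1704, 0.1567, 0.1029, 0.1569.
2005: 0.2280×49.5 + 0.1852×42.7 + 0.1704×27.4 + 0.1567×18.8 + 0.1029×12.7 + 0.1569×4.5 = 28.8177 per 10,000.
1990–94: 0.2280×41.6 + 0.1852×34.0 + 0.1704×28.3 + 0.1567×23.3 + 0.1029×12.9 + 0.1569×4.6 = 26.3006 per 10,000.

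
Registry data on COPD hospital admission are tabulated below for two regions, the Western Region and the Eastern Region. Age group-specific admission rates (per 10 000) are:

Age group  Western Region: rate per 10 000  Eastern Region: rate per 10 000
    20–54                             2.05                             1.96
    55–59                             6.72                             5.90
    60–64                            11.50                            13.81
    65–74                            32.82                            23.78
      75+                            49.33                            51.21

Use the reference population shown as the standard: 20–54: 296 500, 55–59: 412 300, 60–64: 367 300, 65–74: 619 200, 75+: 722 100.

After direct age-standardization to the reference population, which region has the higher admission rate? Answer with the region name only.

Standard total = 2 417 400; weights = 0.1227, 0.1706, 0.1519, 0.2561, 0.2987.
The Western Region: 0.1227×2.05 + 0.1706×6.72 + 0.1519×11.50 + 0.2561×32.82 + 0.2987×49.33 = 26.2868 per 10 000.
The Eastern Region: 0.1227×1.96 + 0.1706×5.90 + 0.1519×13.81 + 0.2561×23.78 + 0.2987×51.21 = 24.7330 per 10 000.

Western Region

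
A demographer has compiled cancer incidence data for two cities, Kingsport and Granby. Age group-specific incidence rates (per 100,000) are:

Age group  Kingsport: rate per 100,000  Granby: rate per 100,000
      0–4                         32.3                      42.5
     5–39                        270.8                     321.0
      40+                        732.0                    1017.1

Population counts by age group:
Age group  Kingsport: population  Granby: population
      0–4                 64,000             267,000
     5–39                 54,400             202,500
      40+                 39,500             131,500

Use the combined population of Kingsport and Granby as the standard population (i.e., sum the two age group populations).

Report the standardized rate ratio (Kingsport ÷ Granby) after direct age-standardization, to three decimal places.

Combined standard total = 758,900; weights = 0.4362, 0.3385, 0.2253.
Kingsport: 0.4362×32.3 + 0.3385×270.8 + 0.2253×732.0 = 270.6968 per 100,000.
Granby: 0.4362×42.5 + 0.3385×321.0 + 0.2253×1017.1 = 356.3796 per 100,000.
Ratio = 270.6968 ÷ 356.3796 = 0.75957.

0.760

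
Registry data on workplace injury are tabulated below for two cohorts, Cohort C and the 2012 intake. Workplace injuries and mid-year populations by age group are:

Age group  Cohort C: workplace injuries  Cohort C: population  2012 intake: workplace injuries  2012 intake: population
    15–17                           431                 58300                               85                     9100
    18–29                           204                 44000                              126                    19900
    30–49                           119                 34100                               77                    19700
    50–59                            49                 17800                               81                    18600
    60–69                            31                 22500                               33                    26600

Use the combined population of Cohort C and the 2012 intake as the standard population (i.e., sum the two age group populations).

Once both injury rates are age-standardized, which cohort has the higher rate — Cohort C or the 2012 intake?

2012 intake

Age-specific rates per 10000 for Cohort C: 73.93, 46.36, 34.90, 27.53, 13.78.
For the 2012 intake: 93.41, 63.32, 39.09, 43.55, 12.41.
Combined standard total = 270600; weights = 0.2491, 0.2361, 0.1988, 0.1345, 0.1814.
Cohort C: 0.2491×73.93 + 0.2361×46.36 + 0.1988×34.90 + 0.1345×27.53 + 0.1814×13.78 = 42.5032 per 10000.
The 2012 intake: 0.2491×93.41 + 0.2361×63.32 + 0.1988×39.09 + 0.1345×43.55 + 0.1814×12.41 = 54.0971 per 10000.
The crude rates (47.20 vs 42.81) would put Cohort C higher, but that reflects its age composition; once standardized to a common age structure, the 2012 intake has the higher underlying rate.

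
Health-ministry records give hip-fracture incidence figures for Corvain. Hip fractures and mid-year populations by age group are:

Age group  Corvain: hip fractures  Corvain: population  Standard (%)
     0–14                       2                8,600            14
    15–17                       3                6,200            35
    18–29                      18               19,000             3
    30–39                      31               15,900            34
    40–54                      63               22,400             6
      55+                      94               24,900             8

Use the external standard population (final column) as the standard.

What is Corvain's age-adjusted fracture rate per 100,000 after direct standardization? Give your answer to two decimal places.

Age-specific rates per 100,000 for Corvain: 23.26, 48.39, 94.74, 194.97, 281.25, 377.51.
Standard weights: 0.14, 0.35, 0.03, 0.34, 0.06, 0.08.
Standardized rate: 0.1400×23.26 + 0.3500×48.39 + 0.0300×94.74 + 0.3400×194.97 + 0.0600×281.25 + 0.0800×377.51 = 136.3985 per 100,000.

136.40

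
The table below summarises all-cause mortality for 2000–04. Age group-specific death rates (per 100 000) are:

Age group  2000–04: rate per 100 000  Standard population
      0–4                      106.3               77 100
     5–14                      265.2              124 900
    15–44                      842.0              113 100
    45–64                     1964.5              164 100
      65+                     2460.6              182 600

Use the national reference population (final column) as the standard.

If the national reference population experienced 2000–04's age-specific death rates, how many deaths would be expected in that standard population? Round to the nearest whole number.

Expected deaths = Σ (standard pop × age-specific rate ÷ 100 000)
= 77 100×106.3/100 000 + 124 900×265.2/100 000 + 113 100×842.0/100 000 + 164 100×1964.5/100 000 + 182 600×2460.6/100 000
= 81.96 + 331.23 + 952.30 + 3223.74 + 4493.06 = 9082.29.

9082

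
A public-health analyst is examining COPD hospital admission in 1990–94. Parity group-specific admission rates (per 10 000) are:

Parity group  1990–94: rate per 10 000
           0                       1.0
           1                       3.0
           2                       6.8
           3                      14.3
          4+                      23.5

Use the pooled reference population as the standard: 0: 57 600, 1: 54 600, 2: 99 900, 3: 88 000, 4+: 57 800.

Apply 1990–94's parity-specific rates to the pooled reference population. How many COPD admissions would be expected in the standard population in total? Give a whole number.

352

Expected COPD admissions = Σ (standard pop × parity-specific rate ÷ 10 000)
= 57 600×1.0/10 000 + 54 600×3.0/10 000 + 99 900×6.8/10 000 + 88 000×14.3/10 000 + 57 800×23.5/10 000
= 5.76 + 16.38 + 67.93 + 125.84 + 135.83 = 351.74.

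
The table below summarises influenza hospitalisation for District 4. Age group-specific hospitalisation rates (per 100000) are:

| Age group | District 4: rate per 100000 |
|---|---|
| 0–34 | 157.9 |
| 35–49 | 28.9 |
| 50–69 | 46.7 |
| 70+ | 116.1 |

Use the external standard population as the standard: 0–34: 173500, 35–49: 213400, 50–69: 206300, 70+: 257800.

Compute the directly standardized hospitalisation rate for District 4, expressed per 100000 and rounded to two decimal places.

85.93

Standard total = 851000; weights = 0.2039, 0.2508, 0.2424, 0.3029.
Standardized rate: 0.2039×157.9 + 0.2508×28.9 + 0.2424×46.7 + 0.3029×116.1 = 85.9315 per 100000.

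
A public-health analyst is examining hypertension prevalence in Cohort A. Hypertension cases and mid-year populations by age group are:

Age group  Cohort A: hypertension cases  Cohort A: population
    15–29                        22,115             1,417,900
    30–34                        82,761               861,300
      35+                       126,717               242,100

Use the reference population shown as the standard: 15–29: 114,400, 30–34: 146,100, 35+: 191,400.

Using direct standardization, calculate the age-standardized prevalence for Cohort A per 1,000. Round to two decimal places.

256.70

Age-specific rates per 1,000 for Cohort A: 15.597, 96.088, 523.408.
Standard total = 451,900; weights = 0.2532, 0.3233, 0.4235.
Standardized rate: 0.2532×15.597 + 0.3233×96.088 + 0.4235×523.408 = 256.7007 per 1,000.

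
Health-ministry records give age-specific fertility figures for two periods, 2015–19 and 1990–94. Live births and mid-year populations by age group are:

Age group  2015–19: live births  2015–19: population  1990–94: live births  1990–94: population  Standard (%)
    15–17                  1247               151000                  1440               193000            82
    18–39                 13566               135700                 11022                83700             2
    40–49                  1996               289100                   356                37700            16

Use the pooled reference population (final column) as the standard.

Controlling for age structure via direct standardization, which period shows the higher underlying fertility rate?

1990–94

Age-specific rates per 1000 for 2015–19: 8.258, 99.971, 6.904.
For 1990–94: 7.461, 131.685, 9.443.
Standard weights: 0.82, 0.02, 0.16.
2015–19: 0.8200×8.258 + 0.0200×99.971 + 0.1600×6.904 = 9.8759 per 1000.
1990–94: 0.8200×7.461 + 0.0200×131.685 + 0.1600×9.443 = 10.2627 per 1000.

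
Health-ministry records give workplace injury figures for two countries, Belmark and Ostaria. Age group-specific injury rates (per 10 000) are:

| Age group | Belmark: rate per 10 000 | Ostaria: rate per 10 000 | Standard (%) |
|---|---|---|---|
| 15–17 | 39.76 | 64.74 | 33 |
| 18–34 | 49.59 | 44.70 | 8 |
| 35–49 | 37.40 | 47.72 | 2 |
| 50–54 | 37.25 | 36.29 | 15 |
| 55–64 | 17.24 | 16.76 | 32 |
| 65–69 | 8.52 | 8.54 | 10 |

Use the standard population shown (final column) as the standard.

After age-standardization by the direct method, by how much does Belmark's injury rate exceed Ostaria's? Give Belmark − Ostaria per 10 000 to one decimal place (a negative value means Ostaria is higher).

-7.8

Standard weights: 0.33, 0.08, 0.02, 0.15, 0.32, 0.10.
Belmark: 0.3300×39.76 + 0.0800×49.59 + 0.0200×37.40 + 0.1500×37.25 + 0.3200×17.24 + 0.1000×8.52 = 29.7923 per 10 000.
Ostaria: 0.3300×64.74 + 0.0800×44.70 + 0.0200×47.72 + 0.1500×36.29 + 0.3200×16.76 + 0.1000×8.54 = 37.5553 per 10 000.
Difference = 29.7923 − 37.5553 = -7.7630.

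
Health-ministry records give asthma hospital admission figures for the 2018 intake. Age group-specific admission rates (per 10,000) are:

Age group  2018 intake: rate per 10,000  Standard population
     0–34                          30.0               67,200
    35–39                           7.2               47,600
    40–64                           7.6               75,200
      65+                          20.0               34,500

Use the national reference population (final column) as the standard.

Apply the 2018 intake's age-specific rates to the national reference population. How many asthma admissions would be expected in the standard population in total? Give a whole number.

362

Expected asthma admissions = Σ (standard pop × age-specific rate ÷ 10,000)
= 67,200×30.0/10,000 + 47,600×7.2/10,000 + 75,200×7.6/10,000 + 34,500×20.0/10,000
= 201.60 + 34.27 + 57.15 + 69.00 = 362.02.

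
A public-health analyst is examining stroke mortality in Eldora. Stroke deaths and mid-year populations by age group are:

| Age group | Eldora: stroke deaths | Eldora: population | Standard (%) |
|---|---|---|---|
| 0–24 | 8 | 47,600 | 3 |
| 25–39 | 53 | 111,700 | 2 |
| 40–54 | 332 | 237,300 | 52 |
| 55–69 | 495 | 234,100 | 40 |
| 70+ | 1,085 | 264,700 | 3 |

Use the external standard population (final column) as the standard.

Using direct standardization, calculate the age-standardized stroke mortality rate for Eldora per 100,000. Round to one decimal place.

Age-specific rates per 100,000 for Eldora: 16.81, 47.45, 139.91, 211.45, 409.90.
Standard weights: 0.03, 0.02, 0.52, 0.40, 0.03.
Standardized rate: 0.0300×16.81 + 0.0200×47.45 + 0.5200×139.91 + 0.4000×211.45 + 0.0300×409.90 = 171.0811 per 100,000.

171.1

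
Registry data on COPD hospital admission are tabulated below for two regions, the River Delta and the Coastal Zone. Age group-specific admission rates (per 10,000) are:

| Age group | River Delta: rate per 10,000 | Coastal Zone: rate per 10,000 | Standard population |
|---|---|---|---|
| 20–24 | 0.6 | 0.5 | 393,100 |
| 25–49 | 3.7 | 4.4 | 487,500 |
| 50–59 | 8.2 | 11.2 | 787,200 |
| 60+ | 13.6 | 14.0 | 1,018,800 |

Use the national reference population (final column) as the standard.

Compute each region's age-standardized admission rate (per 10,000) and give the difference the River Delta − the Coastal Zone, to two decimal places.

-1.14

Standard total = 2,686,600; weights = 0.1463, 0.1815, 0.2930, 0.3792.
The River Delta: 0.1463×0.6 + 0.1815×3.7 + 0.2930×8.2 + 0.3792×13.6 = 8.3192 per 10,000.
The Coastal Zone: 0.1463×0.5 + 0.1815×4.4 + 0.2930×11.2 + 0.3792×14.0 = 9.4623 per 10,000.
Difference = 8.3192 − 9.4623 = -1.1431.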